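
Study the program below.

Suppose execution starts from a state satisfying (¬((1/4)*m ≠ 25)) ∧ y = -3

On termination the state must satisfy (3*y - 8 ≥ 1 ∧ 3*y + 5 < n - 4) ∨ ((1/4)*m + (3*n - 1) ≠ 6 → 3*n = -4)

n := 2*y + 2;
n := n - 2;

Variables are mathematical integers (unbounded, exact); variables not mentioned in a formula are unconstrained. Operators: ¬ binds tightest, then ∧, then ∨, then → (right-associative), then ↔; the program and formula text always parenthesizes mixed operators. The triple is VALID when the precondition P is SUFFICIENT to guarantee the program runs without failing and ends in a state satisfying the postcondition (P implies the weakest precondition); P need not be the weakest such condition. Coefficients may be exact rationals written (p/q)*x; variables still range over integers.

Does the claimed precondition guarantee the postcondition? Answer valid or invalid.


Working backward. After the program, the postcondition (3*y - 8 ≥ 1 ∧ 3*y + 5 < n - 4) ∨ ((1/4)*m + (3*n - 1) ≠ 6 → 3*n = -4) must hold; in canonical form it is (3*y ≥ 9 ∧ 3*y < n - 9) ∨ ((1/4)*m + 3*n ≠ 7 → 3*n = -4).
Before n := n - 2: (3*y ≥ 9 ∧ 3*y < n - 11) ∨ ((1/4)*m + 3*n ≠ 13 → 3*n = 2)
Before n := 2*y + 2: (3*y ≥ 9 ∧ y < -9) ∨ ((1/4)*m + 6*y ≠ 7 → 6*y = -4)
The weakest precondition is (3*y ≥ 9 ∧ y < -9) ∨ ((1/4)*m + 6*y ≠ 7 → 6*y = -4).
Check whether (¬((1/4)*m ≠ 25)) ∧ y = -3 implies it.
Every state satisfying the precondition satisfies the weakest precondition: the implication holds.
Answer: valid


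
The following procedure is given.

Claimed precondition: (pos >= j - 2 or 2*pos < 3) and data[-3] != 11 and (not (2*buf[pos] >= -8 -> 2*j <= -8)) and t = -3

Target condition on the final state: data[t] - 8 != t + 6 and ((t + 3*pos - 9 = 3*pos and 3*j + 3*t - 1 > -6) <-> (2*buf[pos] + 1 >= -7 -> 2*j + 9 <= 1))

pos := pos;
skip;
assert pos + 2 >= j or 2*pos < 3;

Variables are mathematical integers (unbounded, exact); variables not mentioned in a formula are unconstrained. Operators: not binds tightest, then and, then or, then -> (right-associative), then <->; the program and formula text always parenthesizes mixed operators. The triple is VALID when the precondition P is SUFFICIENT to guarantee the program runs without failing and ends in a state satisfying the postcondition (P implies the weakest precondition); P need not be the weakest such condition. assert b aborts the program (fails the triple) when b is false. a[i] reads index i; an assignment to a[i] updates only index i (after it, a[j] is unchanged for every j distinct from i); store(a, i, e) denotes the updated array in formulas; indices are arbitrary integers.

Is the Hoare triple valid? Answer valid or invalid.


Working backward. After the program, the postcondition data[t] - 8 != t + 6 and ((t + 3*pos - 9 = 3*pos and 3*j + 3*t - 1 > -6) <-> (2*buf[pos] + 1 >= -7 -> 2*j + 9 <= 1)) must hold; in canonical form it is data[t] != t + 14 and ((t = 9 and 3*j + 3*t > -5) <-> (2*buf[pos] >= -8 -> 2*j <= -8)).
Before assert pos + 2 >= j or 2*pos < 3: (pos >= j - 2 or 2*pos < 3) and data[t] != t + 14 and ((t = 9 and 3*j + 3*t > -5) <-> (2*buf[pos] >= -8 -> 2*j <= -8))
Before skip: (pos >= j - 2 or 2*pos < 3) and data[t] != t + 14 and ((t = 9 and 3*j + 3*t > -5) <-> (2*buf[pos] >= -8 -> 2*j <= -8))
Before pos := pos: (pos >= j - 2 or 2*pos < 3) and data[t] != t + 14 and ((t = 9 and 3*j + 3*t > -5) <-> (2*buf[pos] >= -8 -> 2*j <= -8))
The weakest precondition is (pos >= j - 2 or 2*pos < 3) and data[t] != t + 14 and ((t = 9 and 3*j + 3*t > -5) <-> (2*buf[pos] >= -8 -> 2*j <= -8)).
Check whether (pos >= j - 2 or 2*pos < 3) and data[-3] != 11 and (not (2*buf[pos] >= -8 -> 2*j <= -8)) and t = -3 implies it.
Every state satisfying the precondition satisfies the weakest precondition: the implication holds.
Answer: valid


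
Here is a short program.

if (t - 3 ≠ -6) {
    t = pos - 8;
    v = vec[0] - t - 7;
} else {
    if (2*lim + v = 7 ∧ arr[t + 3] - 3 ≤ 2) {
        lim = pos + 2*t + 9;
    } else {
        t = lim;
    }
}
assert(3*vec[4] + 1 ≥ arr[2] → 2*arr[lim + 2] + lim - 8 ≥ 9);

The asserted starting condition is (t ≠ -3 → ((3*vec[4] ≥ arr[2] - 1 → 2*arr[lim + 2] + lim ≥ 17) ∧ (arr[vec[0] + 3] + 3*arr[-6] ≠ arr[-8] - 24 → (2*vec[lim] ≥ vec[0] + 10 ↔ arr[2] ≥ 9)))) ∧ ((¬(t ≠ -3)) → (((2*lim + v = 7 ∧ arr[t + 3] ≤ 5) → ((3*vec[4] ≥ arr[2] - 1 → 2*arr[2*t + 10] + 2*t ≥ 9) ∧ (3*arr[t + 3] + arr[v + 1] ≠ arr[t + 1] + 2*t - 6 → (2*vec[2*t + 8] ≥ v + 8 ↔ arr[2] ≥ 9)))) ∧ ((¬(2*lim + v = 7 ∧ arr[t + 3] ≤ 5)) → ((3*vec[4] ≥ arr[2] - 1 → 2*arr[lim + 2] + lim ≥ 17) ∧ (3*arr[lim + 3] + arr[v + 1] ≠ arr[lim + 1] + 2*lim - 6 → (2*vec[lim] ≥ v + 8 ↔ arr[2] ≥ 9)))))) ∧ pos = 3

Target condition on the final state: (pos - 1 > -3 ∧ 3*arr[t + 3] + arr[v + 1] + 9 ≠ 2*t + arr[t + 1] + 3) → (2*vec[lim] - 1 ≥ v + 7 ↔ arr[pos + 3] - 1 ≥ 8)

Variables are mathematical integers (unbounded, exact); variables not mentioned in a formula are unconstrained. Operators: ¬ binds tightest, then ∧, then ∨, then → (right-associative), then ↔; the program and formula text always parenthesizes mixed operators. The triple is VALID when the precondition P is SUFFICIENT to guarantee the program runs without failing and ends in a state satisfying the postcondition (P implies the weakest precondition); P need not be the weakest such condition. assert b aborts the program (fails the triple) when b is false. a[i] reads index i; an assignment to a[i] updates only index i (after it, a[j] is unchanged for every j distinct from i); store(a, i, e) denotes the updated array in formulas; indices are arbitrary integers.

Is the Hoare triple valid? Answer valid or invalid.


Working backward. After the program, the postcondition (pos - 1 > -3 ∧ 3*arr[t + 3] + arr[v + 1] + 9 ≠ 2*t + arr[t + 1] + 3) → (2*vec[lim] - 1 ≥ v + 7 ↔ arr[pos + 3] - 1 ≥ 8) must hold; in canonical form it is (pos > -2 ∧ 3*arr[t + 3] + arr[v + 1] ≠ arr[t + 1] + 2*t - 6) → (2*vec[lim] ≥ v + 8 ↔ arr[pos + 3] ≥ 9).
Before assert 3*vec[4] + 1 ≥ arr[2] → 2*arr[lim + 2] + lim - 8 ≥ 9: (3*vec[4] ≥ arr[2] - 1 → 2*arr[lim + 2] + lim ≥ 17) ∧ ((pos > -2 ∧ 3*arr[t + 3] + arr[v + 1] ≠ arr[t + 1] + 2*t - 6) → (2*vec[lim] ≥ v + 8 ↔ arr[pos + 3] ≥ 9))
Then branch requires (3*vec[4] ≥ arr[2] - 1 → 2*arr[lim + 2] + lim ≥ 17) ∧ ((pos > -2 ∧ arr[vec[0] - pos + 2] + 3*arr[pos - 5] ≠ arr[pos - 7] + 2*pos - 22) → (2*vec[lim] + pos ≥ vec[0] + 9 ↔ arr[pos + 3] ≥ 9)); else branch requires ((2*lim + v = 7 ∧ arr[t + 3] ≤ 5) → ((3*vec[4] ≥ arr[2] - 1 → 2*arr[pos + 2*t + 11] + pos + 2*t ≥ 8) ∧ ((pos > -2 ∧ 3*arr[t + 3] + arr[v + 1] ≠ arr[t + 1] + 2*t - 6) → (2*vec[pos + 2*t + 9] ≥ v + 8 ↔ arr[pos + 3] ≥ 9)))) ∧ ((¬(2*lim + v = 7 ∧ arr[t + 3] ≤ 5)) → ((3*vec[4] ≥ arr[2] - 1 → 2*arr[lim + 2] + lim ≥ 17) ∧ ((pos > -2 ∧ 3*arr[lim + 3] + arr[v + 1] ≠ arr[lim + 1] + 2*lim - 6) → (2*vec[lim] ≥ v + 8 ↔ arr[pos + 3] ≥ 9)))).
Before the if: (t ≠ -3 → ((3*vec[4] ≥ arr[2] - 1 → 2*arr[lim + 2] + lim ≥ 17) ∧ ((pos > -2 ∧ arr[vec[0] - pos + 2] + 3*arr[pos - 5] ≠ arr[pos - 7] + 2*pos - 22) → (2*vec[lim] + pos ≥ vec[0] + 9 ↔ arr[pos + 3] ≥ 9)))) ∧ ((¬(t ≠ -3)) → (((2*lim + v = 7 ∧ arr[t + 3] ≤ 5) → ((3*vec[4] ≥ arr[2] - 1 → 2*arr[pos + 2*t + 11] + pos + 2*t ≥ 8) ∧ ((pos > -2 ∧ 3*arr[t + 3] + arr[v + 1] ≠ arr[t + 1] + 2*t - 6) → (2*vec[pos + 2*t + 9] ≥ v + 8 ↔ arr[pos + 3] ≥ 9)))) ∧ ((¬(2*lim + v = 7 ∧ arr[t + 3] ≤ 5)) → ((3*vec[4] ≥ arr[2] - 1 → 2*arr[lim + 2] + lim ≥ 17) ∧ ((pos > -2 ∧ 3*arr[lim + 3] + arr[v + 1] ≠ arr[lim + 1] + 2*lim - 6) → (2*vec[lim] ≥ v + 8 ↔ arr[pos + 3] ≥ 9))))))
The weakest precondition is (t ≠ -3 → ((3*vec[4] ≥ arr[2] - 1 → 2*arr[lim + 2] + lim ≥ 17) ∧ ((pos > -2 ∧ arr[vec[0] - pos + 2] + 3*arr[pos - 5] ≠ arr[pos - 7] + 2*pos - 22) → (2*vec[lim] + pos ≥ vec[0] + 9 ↔ arr[pos + 3] ≥ 9)))) ∧ ((¬(t ≠ -3)) → (((2*lim + v = 7 ∧ arr[t + 3] ≤ 5) → ((3*vec[4] ≥ arr[2] - 1 → 2*arr[pos + 2*t + 11] + pos + 2*t ≥ 8) ∧ ((pos > -2 ∧ 3*arr[t + 3] + arr[v + 1] ≠ arr[t + 1] + 2*t - 6) → (2*vec[pos + 2*t + 9] ≥ v + 8 ↔ arr[pos + 3] ≥ 9)))) ∧ ((¬(2*lim + v = 7 ∧ arr[t + 3] ≤ 5)) → ((3*vec[4] ≥ arr[2] - 1 → 2*arr[lim + 2] + lim ≥ 17) ∧ ((pos > -2 ∧ 3*arr[lim + 3] + arr[v + 1] ≠ arr[lim + 1] + 2*lim - 6) → (2*vec[lim] ≥ v + 8 ↔ arr[pos + 3] ≥ 9)))))).
Check whether (t ≠ -3 → ((3*vec[4] ≥ arr[2] - 1 → 2*arr[lim + 2] + lim ≥ 17) ∧ (arr[vec[0] + 3] + 3*arr[-6] ≠ arr[-8] - 24 → (2*vec[lim] ≥ vec[0] + 10 ↔ arr[2] ≥ 9)))) ∧ ((¬(t ≠ -3)) → (((2*lim + v = 7 ∧ arr[t + 3] ≤ 5) → ((3*vec[4] ≥ arr[2] - 1 → 2*arr[2*t + 10] + 2*t ≥ 9) ∧ (3*arr[t + 3] + arr[v + 1] ≠ arr[t + 1] + 2*t - 6 → (2*vec[2*t + 8] ≥ v + 8 ↔ arr[2] ≥ 9)))) ∧ ((¬(2*lim + v = 7 ∧ arr[t + 3] ≤ 5)) → ((3*vec[4] ≥ arr[2] - 1 → 2*arr[lim + 2] + lim ≥ 17) ∧ (3*arr[lim + 3] + arr[v + 1] ≠ arr[lim + 1] + 2*lim - 6 → (2*vec[lim] ≥ v + 8 ↔ arr[2] ≥ 9)))))) ∧ pos = 3 implies it.
Countermodel: at the initial state arr = {[-8] = 12042, [-6] = 6215, [-4] = -24189, [-2] = 63, [-1] = 9, [0] = 9, [1] = 9, [2] = 75488, [4] = 9, [6] = 9, [8] = 9, [10] = 9, [25041] = 15812, [25045] = -6627, [28409] = 9, [28410] = 9, [28411] = 9, [28412] = 9, elsewhere 9}, lim = 28409, pos = 3, t = -2, v = 0, vec = {[-8] = 25162, [-6] = 25162, [-4] = 25162, [-2] = 25162, [-1] = 25162, [0] = 25042, [1] = 25162, [2] = 25162, [4] = 25162, [6] = 25162, [8] = 25162, [10] = 25162, [25041] = 25162, [25045] = 25162, [28409] = -17801, [28410] = 25162, [28411] = 25162, [28412] = 25162, elsewhere 25162}, the precondition holds but the weakest precondition fails.
Answer: invalid


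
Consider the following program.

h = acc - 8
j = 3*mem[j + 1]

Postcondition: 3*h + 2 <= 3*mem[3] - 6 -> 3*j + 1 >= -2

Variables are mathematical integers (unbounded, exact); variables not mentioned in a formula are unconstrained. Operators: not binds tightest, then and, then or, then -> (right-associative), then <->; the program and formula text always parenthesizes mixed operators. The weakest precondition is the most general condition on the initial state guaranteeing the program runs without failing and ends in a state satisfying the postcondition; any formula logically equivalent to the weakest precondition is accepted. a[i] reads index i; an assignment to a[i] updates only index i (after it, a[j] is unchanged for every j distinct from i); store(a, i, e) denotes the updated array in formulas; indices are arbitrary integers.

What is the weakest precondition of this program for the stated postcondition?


Working backward. After the program, the postcondition 3*h + 2 <= 3*mem[3] - 6 -> 3*j + 1 >= -2 must hold; in canonical form it is 3*h <= 3*mem[3] - 8 -> 3*j >= -3.
Before j := 3*mem[j + 1]: 3*h <= 3*mem[3] - 8 -> 9*mem[j + 1] >= -3
Before h := acc - 8: 3*acc <= 3*mem[3] + 16 -> 9*mem[j + 1] >= -3
Answer: WP = 3*acc <= 3*mem[3] + 16 -> 9*mem[j + 1] >= -3


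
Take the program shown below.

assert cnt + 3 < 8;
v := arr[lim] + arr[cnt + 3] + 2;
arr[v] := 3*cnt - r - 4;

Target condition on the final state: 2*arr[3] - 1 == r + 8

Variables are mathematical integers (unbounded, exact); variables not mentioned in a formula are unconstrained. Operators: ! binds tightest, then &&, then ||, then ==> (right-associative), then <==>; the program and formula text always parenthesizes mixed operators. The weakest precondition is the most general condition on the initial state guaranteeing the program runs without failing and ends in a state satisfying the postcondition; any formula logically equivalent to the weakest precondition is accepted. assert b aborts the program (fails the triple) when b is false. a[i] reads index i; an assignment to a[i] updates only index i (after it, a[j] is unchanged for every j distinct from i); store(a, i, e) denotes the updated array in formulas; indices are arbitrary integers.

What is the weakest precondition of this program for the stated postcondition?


Working backward. After the program, the postcondition 2*arr[3] - 1 == r + 8 must hold; in canonical form it is 2*arr[3] == r + 9.
Before arr[v] := 3*cnt - r - 4: 2*store(arr, v, 3*cnt - r - 4)[3] == r + 9
Before v := arr[lim] + arr[cnt + 3] + 2: 2*store(arr, arr[cnt + 3] + arr[lim] + 2, 3*cnt - r - 4)[3] == r + 9
Before assert cnt + 3 < 8: cnt < 5 && 2*store(arr, arr[cnt + 3] + arr[lim] + 2, 3*cnt - r - 4)[3] == r + 9
Answer: WP = cnt < 5 && 2*store(arr, arr[cnt + 3] + arr[lim] + 2, 3*cnt - r - 4)[3] == r + 9


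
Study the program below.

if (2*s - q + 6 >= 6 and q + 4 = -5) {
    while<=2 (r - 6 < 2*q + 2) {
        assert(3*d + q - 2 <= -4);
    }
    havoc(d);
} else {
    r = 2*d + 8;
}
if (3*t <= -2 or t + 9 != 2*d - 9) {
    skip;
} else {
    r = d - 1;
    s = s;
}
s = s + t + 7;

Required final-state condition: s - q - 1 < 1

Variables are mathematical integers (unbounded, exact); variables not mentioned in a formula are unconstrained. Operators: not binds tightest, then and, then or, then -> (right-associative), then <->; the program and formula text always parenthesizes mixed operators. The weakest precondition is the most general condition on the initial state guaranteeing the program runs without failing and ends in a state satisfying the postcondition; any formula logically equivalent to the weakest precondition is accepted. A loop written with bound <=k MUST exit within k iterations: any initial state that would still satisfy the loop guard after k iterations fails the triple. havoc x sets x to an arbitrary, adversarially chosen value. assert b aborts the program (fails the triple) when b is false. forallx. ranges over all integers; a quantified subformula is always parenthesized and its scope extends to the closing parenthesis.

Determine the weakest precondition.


Working backward. After the program, the postcondition s - q - 1 < 1 must hold; in canonical form it is s < q + 2.
Before s := s + t + 7: s + t < q - 5
Then branch requires s + t < q - 5; else branch requires s + t < q - 5.
Before the if: ((3*t <= -2 or t != 2*d - 18) -> s + t < q - 5) and ((not (3*t <= -2 or t != 2*d - 18)) -> s + t < q - 5)
Then branch requires (r < 2*q + 8 -> (3*d + q <= -2 and (r < 2*q + 8 -> (3*d + q <= -2 and (not (r < 2*q + 8)) and (forall d_1. (((3*t <= -2 or t != 2*d_1 - 18) -> s + t < q - 5) and ((not (3*t <= -2 or t != 2*d_1 - 18)) -> s + t < q - 5))))) and ((not (r < 2*q + 8)) -> (forall d_1. (((3*t <= -2 or t != 2*d_1 - 18) -> s + t < q - 5) and ((not (3*t <= -2 or t != 2*d_1 - 18)) -> s + t < q - 5)))))) and ((not (r < 2*q + 8)) -> (forall d_1. (((3*t <= -2 or t != 2*d_1 - 18) -> s + t < q - 5) and ((not (3*t <= -2 or t != 2*d_1 - 18)) -> s + t < q - 5)))); else branch requires ((3*t <= -2 or t != 2*d - 18) -> s + t < q - 5) and ((not (3*t <= -2 or t != 2*d - 18)) -> s + t < q - 5).
Before the if: ((2*s >= q and q = -9) -> ((r < 2*q + 8 -> (3*d + q <= -2 and (r < 2*q + 8 -> (3*d + q <= -2 and (not (r < 2*q + 8)) and (forall d_1. (((3*t <= -2 or t != 2*d_1 - 18) -> s + t < q - 5) and ((not (3*t <= -2 or t != 2*d_1 - 18)) -> s + t < q - 5))))) and ((not (r < 2*q + 8)) -> (forall d_1. (((3*t <= -2 or t != 2*d_1 - 18) -> s + t < q - 5) and ((not (3*t <= -2 or t != 2*d_1 - 18)) -> s + t < q - 5)))))) and ((not (r < 2*q + 8)) -> (forall d_1. (((3*t <= -2 or t != 2*d_1 - 18) -> s + t < q - 5) and ((not (3*t <= -2 or t != 2*d_1 - 18)) -> s + t < q - 5)))))) and ((not (2*s >= q and q = -9)) -> (((3*t <= -2 or t != 2*d - 18) -> s + t < q - 5) and ((not (3*t <= -2 or t != 2*d - 18)) -> s + t < q - 5)))
Answer: WP = ((2*s >= q and q = -9) -> ((r < 2*q + 8 -> (3*d + q <= -2 and (r < 2*q + 8 -> (3*d + q <= -2 and (not (r < 2*q + 8)) and (forall d_1. (((3*t <= -2 or t != 2*d_1 - 18) -> s + t < q - 5) and ((not (3*t <= -2 or t != 2*d_1 - 18)) -> s + t < q - 5))))) and ((not (r < 2*q + 8)) -> (forall d_1. (((3*t <= -2 or t != 2*d_1 - 18) -> s + t < q - 5) and ((not (3*t <= -2 or t != 2*d_1 - 18)) -> s + t < q - 5)))))) and ((not (r < 2*q + 8)) -> (forall d_1. (((3*t <= -2 or t != 2*d_1 - 18) -> s + t < q - 5) and ((not (3*t <= -2 or t != 2*d_1 - 18)) -> s + t < q - 5)))))) and ((not (2*s >= q and q = -9)) -> (((3*t <= -2 or t != 2*d - 18) -> s + t < q - 5) and ((not (3*t <= -2 or t != 2*d - 18)) -> s + t < q - 5)))


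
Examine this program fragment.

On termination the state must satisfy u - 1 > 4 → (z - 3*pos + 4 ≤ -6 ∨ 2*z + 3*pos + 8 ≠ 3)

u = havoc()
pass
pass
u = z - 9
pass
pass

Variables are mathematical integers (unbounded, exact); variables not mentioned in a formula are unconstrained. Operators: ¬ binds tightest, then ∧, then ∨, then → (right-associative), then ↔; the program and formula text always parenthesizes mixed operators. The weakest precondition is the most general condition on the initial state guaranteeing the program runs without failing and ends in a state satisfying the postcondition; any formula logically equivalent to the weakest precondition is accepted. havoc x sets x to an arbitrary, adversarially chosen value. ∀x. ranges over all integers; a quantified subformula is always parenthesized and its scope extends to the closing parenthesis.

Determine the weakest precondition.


Working backward. After the program, the postcondition u - 1 > 4 → (z - 3*pos + 4 ≤ -6 ∨ 2*z + 3*pos + 8 ≠ 3) must hold; in canonical form it is u > 5 → (z ≤ 3*pos - 10 ∨ 3*pos + 2*z ≠ -5).
Before skip: u > 5 → (z ≤ 3*pos - 10 ∨ 3*pos + 2*z ≠ -5)
Before skip: u > 5 → (z ≤ 3*pos - 10 ∨ 3*pos + 2*z ≠ -5)
Before u := z - 9: z > 14 → (z ≤ 3*pos - 10 ∨ 3*pos + 2*z ≠ -5)
Before skip: z > 14 → (z ≤ 3*pos - 10 ∨ 3*pos + 2*z ≠ -5)
Before skip: z > 14 → (z ≤ 3*pos - 10 ∨ 3*pos + 2*z ≠ -5)
Before havoc u: z > 14 → (z ≤ 3*pos - 10 ∨ 3*pos + 2*z ≠ -5)
Answer: WP = z > 14 → (z ≤ 3*pos - 10 ∨ 3*pos + 2*z ≠ -5)


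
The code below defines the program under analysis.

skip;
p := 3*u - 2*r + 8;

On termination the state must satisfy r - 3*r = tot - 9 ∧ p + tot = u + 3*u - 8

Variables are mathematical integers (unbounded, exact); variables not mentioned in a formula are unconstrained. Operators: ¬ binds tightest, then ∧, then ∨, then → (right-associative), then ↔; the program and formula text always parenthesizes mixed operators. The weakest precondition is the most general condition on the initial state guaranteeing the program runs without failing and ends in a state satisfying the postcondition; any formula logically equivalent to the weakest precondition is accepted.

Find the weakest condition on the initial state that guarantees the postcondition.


Working backward. After the program, the postcondition r - 3*r = tot - 9 ∧ p + tot = u + 3*u - 8 must hold; in canonical form it is 2*r + tot = 9 ∧ p + tot = 4*u - 8.
Before p := 3*u - 2*r + 8: 2*r + tot = 9 ∧ tot = 2*r + u - 16
Before skip: 2*r + tot = 9 ∧ tot = 2*r + u - 16
Answer: WP = 2*r + tot = 9 ∧ tot = 2*r + u - 16


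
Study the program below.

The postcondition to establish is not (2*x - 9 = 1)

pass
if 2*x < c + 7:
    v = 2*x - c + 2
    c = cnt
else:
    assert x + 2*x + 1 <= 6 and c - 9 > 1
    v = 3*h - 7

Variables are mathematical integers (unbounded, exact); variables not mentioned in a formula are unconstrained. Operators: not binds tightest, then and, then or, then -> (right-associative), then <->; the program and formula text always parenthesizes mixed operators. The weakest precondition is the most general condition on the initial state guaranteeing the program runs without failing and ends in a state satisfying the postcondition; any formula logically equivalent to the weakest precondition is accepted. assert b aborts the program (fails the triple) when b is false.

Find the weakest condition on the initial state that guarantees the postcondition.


Working backward. After the program, the postcondition not (2*x - 9 = 1) must hold; in canonical form it is not (2*x = 10).
Then branch requires not (2*x = 10); else branch requires 3*x <= 5 and c > 10 and (not (2*x = 10)).
Before the if: (2*x < c + 7 -> (not (2*x = 10))) and ((not (2*x < c + 7)) -> (3*x <= 5 and c > 10 and (not (2*x = 10))))
Before skip: (2*x < c + 7 -> (not (2*x = 10))) and ((not (2*x < c + 7)) -> (3*x <= 5 and c > 10 and (not (2*x = 10))))
Answer: WP = (2*x < c + 7 -> (not (2*x = 10))) and ((not (2*x < c + 7)) -> (3*x <= 5 and c > 10 and (not (2*x = 10))))


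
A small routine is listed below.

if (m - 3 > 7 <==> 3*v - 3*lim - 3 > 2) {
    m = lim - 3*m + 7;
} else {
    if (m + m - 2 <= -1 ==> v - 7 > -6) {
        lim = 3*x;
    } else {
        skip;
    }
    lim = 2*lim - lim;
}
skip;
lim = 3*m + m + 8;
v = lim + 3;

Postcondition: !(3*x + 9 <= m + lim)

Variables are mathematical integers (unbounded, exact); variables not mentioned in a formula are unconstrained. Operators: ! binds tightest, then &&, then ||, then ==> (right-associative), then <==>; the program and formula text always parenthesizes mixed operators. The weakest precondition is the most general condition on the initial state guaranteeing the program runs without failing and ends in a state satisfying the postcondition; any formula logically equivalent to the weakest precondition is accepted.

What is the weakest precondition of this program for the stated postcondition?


Working backward. After the program, the postcondition !(3*x + 9 <= m + lim) must hold; in canonical form it is !(3*x <= lim + m - 9).
Before v := lim + 3: !(3*x <= lim + m - 9)
Before lim := 3*m + m + 8: !(3*x <= 5*m - 1)
Before skip: !(3*x <= 5*m - 1)
Then branch requires !(15*m + 3*x <= 5*lim + 34); else branch requires ((2*m <= 1 ==> v > 1) ==> (!(3*x <= 5*m - 1))) && ((!(2*m <= 1 ==> v > 1)) ==> (!(3*x <= 5*m - 1))).
Before the if: ((m > 10 <==> 3*v > 3*lim + 5) ==> (!(15*m + 3*x <= 5*lim + 34))) && ((!(m > 10 <==> 3*v > 3*lim + 5)) ==> (((2*m <= 1 ==> v > 1) ==> (!(3*x <= 5*m - 1))) && ((!(2*m <= 1 ==> v > 1)) ==> (!(3*x <= 5*m - 1)))))
Answer: WP = ((m > 10 <==> 3*v > 3*lim + 5) ==> (!(15*m + 3*x <= 5*lim + 34))) && ((!(m > 10 <==> 3*v > 3*lim + 5)) ==> (((2*m <= 1 ==> v > 1) ==> (!(3*x <= 5*m - 1))) && ((!(2*m <= 1 ==> v > 1)) ==> (!(3*x <= 5*m - 1)))))


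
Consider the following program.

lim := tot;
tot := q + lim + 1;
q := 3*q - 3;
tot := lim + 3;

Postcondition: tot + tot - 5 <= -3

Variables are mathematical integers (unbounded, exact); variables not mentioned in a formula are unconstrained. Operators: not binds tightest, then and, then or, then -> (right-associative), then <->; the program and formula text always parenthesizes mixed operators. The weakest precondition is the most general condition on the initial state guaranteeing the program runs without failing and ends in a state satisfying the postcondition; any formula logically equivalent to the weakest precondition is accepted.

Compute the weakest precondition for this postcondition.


Working backward. After the program, the postcondition tot + tot - 5 <= -3 must hold; in canonical form it is 2*tot <= 2.
Before tot := lim + 3: 2*lim <= -4
Before q := 3*q - 3: 2*lim <= -4
Before tot := q + lim + 1: 2*lim <= -4
Before lim := tot: 2*tot <= -4
Answer: WP = 2*tot <= -4


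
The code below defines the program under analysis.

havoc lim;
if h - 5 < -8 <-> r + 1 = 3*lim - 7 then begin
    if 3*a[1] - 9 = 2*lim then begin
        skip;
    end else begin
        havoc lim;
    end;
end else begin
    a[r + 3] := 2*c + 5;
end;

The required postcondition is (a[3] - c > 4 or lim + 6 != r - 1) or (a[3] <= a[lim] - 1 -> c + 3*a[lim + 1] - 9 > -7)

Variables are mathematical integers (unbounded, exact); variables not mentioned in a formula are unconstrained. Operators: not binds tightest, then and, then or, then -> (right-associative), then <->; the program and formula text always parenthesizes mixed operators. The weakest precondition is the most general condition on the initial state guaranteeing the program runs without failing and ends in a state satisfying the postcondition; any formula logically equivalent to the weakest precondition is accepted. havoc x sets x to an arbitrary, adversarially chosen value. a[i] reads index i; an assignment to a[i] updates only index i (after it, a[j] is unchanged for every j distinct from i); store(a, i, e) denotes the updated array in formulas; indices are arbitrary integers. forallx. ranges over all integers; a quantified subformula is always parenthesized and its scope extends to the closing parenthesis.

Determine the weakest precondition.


Working backward. After the program, the postcondition (a[3] - c > 4 or lim + 6 != r - 1) or (a[3] <= a[lim] - 1 -> c + 3*a[lim + 1] - 9 > -7) must hold; in canonical form it is a[3] > c + 4 or lim != r - 7 or (a[3] <= a[lim] - 1 -> 3*a[lim + 1] + c > 2).
Then branch requires (3*a[1] = 2*lim + 9 -> (a[3] > c + 4 or lim != r - 7 or (a[3] <= a[lim] - 1 -> 3*a[lim + 1] + c > 2))) and ((not (3*a[1] = 2*lim + 9)) -> (forall lim_1. (a[3] > c + 4 or lim_1 != r - 7 or (a[3] <= a[lim_1] - 1 -> 3*a[lim_1 + 1] + c > 2)))); else branch requires store(a, r + 3, 2*c + 5)[3] > c + 4 or lim != r - 7 or (store(a, r + 3, 2*c + 5)[3] <= store(a, r + 3, 2*c + 5)[lim] - 1 -> 3*store(a, r + 3, 2*c + 5)[lim + 1] + c > 2).
Before the if: ((h < -3 <-> r = 3*lim - 8) -> ((3*a[1] = 2*lim + 9 -> (a[3] > c + 4 or lim != r - 7 or (a[3] <= a[lim] - 1 -> 3*a[lim + 1] + c > 2))) and ((not (3*a[1] = 2*lim + 9)) -> (forall lim_1. (a[3] > c + 4 or lim_1 != r - 7 or (a[3] <= a[lim_1] - 1 -> 3*a[lim_1 + 1] + c > 2)))))) and ((not (h < -3 <-> r = 3*lim - 8)) -> (store(a, r + 3, 2*c + 5)[3] > c + 4 or lim != r - 7 or (store(a, r + 3, 2*c + 5)[3] <= store(a, r + 3, 2*c + 5)[lim] - 1 -> 3*store(a, r + 3, 2*c + 5)[lim + 1] + c > 2)))
Before havoc lim: forall lim_2. (((h < -3 <-> r = 3*lim_2 - 8) -> ((3*a[1] = 2*lim_2 + 9 -> (a[3] > c + 4 or lim_2 != r - 7 or (a[3] <= a[lim_2] - 1 -> 3*a[lim_2 + 1] + c > 2))) and ((not (3*a[1] = 2*lim_2 + 9)) -> (forall lim_1. (a[3] > c + 4 or lim_1 != r - 7 or (a[3] <= a[lim_1] - 1 -> 3*a[lim_1 + 1] + c > 2)))))) and ((not (h < -3 <-> r = 3*lim_2 - 8)) -> (store(a, r + 3, 2*c + 5)[3] > c + 4 or lim_2 != r - 7 or (store(a, r + 3, 2*c + 5)[3] <= store(a, r + 3, 2*c + 5)[lim_2] - 1 -> 3*store(a, r + 3, 2*c + 5)[lim_2 + 1] + c > 2))))
Answer: WP = forall lim_2. (((h < -3 <-> r = 3*lim_2 - 8) -> ((3*a[1] = 2*lim_2 + 9 -> (a[3] > c + 4 or lim_2 != r - 7 or (a[3] <= a[lim_2] - 1 -> 3*a[lim_2 + 1] + c > 2))) and ((not (3*a[1] = 2*lim_2 + 9)) -> (forall lim_1. (a[3] > c + 4 or lim_1 != r - 7 or (a[3] <= a[lim_1] - 1 -> 3*a[lim_1 + 1] + c > 2)))))) and ((not (h < -3 <-> r = 3*lim_2 - 8)) -> (store(a, r + 3, 2*c + 5)[3] > c + 4 or lim_2 != r - 7 or (store(a, r + 3, 2*c + 5)[3] <= store(a, r + 3, 2*c + 5)[lim_2] - 1 -> 3*store(a, r + 3, 2*c + 5)[lim_2 + 1] + c > 2))))


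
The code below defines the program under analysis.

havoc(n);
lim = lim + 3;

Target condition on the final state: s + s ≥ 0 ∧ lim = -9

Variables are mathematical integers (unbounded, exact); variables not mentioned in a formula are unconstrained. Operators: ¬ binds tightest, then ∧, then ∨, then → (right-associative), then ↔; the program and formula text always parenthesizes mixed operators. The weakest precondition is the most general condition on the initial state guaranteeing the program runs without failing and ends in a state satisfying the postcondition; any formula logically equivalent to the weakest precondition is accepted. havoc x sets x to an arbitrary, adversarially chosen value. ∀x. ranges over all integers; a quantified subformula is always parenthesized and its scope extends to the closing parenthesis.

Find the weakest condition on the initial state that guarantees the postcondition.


Working backward. After the program, the postcondition s + s ≥ 0 ∧ lim = -9 must hold; in canonical form it is 2*s ≥ 0 ∧ lim = -9.
Before lim := lim + 3: 2*s ≥ 0 ∧ lim = -12
Before havoc n: 2*s ≥ 0 ∧ lim = -12
Answer: WP = 2*s ≥ 0 ∧ lim = -12


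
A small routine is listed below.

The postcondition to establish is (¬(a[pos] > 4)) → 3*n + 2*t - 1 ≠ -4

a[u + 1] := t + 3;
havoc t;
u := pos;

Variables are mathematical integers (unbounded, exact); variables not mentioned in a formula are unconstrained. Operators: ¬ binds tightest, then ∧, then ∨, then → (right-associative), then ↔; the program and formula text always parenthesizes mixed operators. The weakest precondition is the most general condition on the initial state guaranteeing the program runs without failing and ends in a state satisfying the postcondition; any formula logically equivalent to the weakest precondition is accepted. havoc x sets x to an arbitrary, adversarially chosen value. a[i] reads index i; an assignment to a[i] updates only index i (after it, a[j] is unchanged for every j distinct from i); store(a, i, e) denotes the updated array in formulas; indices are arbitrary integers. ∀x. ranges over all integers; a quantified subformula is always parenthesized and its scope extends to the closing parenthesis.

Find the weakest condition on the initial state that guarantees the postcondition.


Working backward. After the program, the postcondition (¬(a[pos] > 4)) → 3*n + 2*t - 1 ≠ -4 must hold; in canonical form it is (¬(a[pos] > 4)) → 3*n + 2*t ≠ -3.
Before u := pos: (¬(a[pos] > 4)) → 3*n + 2*t ≠ -3
Before havoc t: ∀t_1. ((¬(a[pos] > 4)) → 3*n + 2*t_1 ≠ -3)
Before a[u + 1] := t + 3: ∀t_1. ((¬(store(a, u + 1, t + 3)[pos] > 4)) → 3*n + 2*t_1 ≠ -3)
Answer: WP = ∀t_1. ((¬(store(a, u + 1, t + 3)[pos] > 4)) → 3*n + 2*t_1 ≠ -3)


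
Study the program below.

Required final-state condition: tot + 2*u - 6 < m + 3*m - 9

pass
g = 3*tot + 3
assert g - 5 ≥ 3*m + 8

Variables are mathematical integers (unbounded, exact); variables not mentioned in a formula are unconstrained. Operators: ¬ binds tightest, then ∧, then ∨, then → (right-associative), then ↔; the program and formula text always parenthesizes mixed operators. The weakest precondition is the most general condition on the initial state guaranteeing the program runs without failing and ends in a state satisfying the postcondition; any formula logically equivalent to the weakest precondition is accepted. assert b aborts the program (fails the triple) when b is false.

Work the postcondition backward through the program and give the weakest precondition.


Working backward. After the program, the postcondition tot + 2*u - 6 < m + 3*m - 9 must hold; in canonical form it is tot + 2*u < 4*m - 3.
Before assert g - 5 ≥ 3*m + 8: g ≥ 3*m + 13 ∧ tot + 2*u < 4*m - 3
Before g := 3*tot + 3: 3*tot ≥ 3*m + 10 ∧ tot + 2*u < 4*m - 3
Before skip: 3*tot ≥ 3*m + 10 ∧ tot + 2*u < 4*m - 3
Answer: WP = 3*tot ≥ 3*m + 10 ∧ tot + 2*u < 4*m - 3


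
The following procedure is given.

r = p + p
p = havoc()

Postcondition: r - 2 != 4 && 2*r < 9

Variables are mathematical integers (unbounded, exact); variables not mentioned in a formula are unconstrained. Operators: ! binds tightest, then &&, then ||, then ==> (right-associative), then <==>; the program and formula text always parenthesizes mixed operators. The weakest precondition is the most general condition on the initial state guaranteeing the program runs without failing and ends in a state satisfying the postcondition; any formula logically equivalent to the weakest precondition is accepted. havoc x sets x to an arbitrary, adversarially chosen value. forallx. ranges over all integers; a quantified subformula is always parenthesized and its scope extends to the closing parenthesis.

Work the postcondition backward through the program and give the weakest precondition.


Working backward. After the program, the postcondition r - 2 != 4 && 2*r < 9 must hold; in canonical form it is r != 6 && 2*r < 9.
Before havoc p: r != 6 && 2*r < 9
Before r := p + p: 2*p != 6 && 4*p < 9
Answer: WP = 2*p != 6 && 4*p < 9


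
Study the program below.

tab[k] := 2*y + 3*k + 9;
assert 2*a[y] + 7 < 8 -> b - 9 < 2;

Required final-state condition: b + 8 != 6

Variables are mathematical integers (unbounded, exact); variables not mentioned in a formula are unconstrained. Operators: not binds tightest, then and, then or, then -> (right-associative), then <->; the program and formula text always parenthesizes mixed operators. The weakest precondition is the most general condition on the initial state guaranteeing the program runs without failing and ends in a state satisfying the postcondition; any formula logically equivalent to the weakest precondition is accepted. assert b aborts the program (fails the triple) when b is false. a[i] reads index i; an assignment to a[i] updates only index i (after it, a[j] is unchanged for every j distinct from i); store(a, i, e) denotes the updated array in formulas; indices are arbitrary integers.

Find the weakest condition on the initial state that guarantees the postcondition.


Working backward. After the program, the postcondition b + 8 != 6 must hold; in canonical form it is b != -2.
Before assert 2*a[y] + 7 < 8 -> b - 9 < 2: (2*a[y] < 1 -> b < 11) and b != -2
Before tab[k] := 2*y + 3*k + 9: (2*a[y] < 1 -> b < 11) and b != -2
Answer: WP = (2*a[y] < 1 -> b < 11) and b != -2


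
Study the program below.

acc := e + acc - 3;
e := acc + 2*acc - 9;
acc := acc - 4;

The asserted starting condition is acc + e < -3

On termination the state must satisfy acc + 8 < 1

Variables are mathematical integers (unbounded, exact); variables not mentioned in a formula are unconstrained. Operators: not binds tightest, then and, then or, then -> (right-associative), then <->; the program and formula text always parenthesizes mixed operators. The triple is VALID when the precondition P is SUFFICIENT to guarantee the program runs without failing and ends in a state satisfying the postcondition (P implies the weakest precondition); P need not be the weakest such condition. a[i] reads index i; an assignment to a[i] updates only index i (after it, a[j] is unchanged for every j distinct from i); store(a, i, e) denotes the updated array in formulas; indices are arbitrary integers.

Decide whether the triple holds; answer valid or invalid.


Working backward. After the program, the postcondition acc + 8 < 1 must hold; in canonical form it is acc < -7.
Before acc := acc - 4: acc < -3
Before e := acc + 2*acc - 9: acc < -3
Before acc := e + acc - 3: acc + e < 0
The weakest precondition is acc + e < 0.
Check whether acc + e < -3 implies it.
Every state satisfying the precondition satisfies the weakest precondition: the implication holds.
Answer: valid


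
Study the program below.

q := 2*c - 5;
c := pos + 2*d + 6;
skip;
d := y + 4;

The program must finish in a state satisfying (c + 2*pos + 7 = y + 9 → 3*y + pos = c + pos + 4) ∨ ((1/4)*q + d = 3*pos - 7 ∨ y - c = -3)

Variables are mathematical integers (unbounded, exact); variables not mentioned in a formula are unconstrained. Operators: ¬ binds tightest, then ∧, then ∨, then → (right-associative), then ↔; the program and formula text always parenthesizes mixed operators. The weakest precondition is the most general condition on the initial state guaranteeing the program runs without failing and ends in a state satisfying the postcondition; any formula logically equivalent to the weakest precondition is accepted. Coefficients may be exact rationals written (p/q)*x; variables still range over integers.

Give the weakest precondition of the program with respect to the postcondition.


Working backward. After the program, the postcondition (c + 2*pos + 7 = y + 9 → 3*y + pos = c + pos + 4) ∨ ((1/4)*q + d = 3*pos - 7 ∨ y - c = -3) must hold; in canonical form it is (c + 2*pos = y + 2 → 3*y = c + 4) ∨ d + (1/4)*q = 3*pos - 7 ∨ y = c - 3.
Before d := y + 4: (c + 2*pos = y + 2 → 3*y = c + 4) ∨ (1/4)*q + y = 3*pos - 11 ∨ y = c - 3
Before skip: (c + 2*pos = y + 2 → 3*y = c + 4) ∨ (1/4)*q + y = 3*pos - 11 ∨ y = c - 3
Before c := pos + 2*d + 6: (2*d + 3*pos = y - 4 → 3*y = 2*d + pos + 10) ∨ (1/4)*q + y = 3*pos - 11 ∨ y = 2*d + pos + 3
Before q := 2*c - 5: (2*d + 3*pos = y - 4 → 3*y = 2*d + pos + 10) ∨ (1/2)*c + y = 3*pos - 39/4 ∨ y = 2*d + pos + 3
Answer: WP = (2*d + 3*pos = y - 4 → 3*y = 2*d + pos + 10) ∨ (1/2)*c + y = 3*pos - 39/4 ∨ y = 2*d + pos + 3


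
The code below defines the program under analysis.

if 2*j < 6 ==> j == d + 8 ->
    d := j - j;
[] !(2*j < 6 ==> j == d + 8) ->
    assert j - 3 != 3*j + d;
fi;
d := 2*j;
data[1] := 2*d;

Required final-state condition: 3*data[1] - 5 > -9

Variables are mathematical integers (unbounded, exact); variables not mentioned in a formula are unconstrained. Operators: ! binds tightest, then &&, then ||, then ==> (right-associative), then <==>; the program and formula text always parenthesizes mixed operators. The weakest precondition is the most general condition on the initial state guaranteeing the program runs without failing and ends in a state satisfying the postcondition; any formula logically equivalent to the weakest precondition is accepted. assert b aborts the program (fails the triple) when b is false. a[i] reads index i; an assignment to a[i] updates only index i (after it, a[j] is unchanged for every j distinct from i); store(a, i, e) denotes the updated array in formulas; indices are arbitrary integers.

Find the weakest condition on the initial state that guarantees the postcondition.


Working backward. After the program, the postcondition 3*data[1] - 5 > -9 must hold; in canonical form it is 3*data[1] > -4.
Before data[1] := 2*d: 6*d > -4
Before d := 2*j: 12*j > -4
Then branch requires 12*j > -4; else branch requires d + 2*j != -3 && 12*j > -4.
Before the if: ((2*j < 6 ==> j == d + 8) ==> 12*j > -4) && ((!(2*j < 6 ==> j == d + 8)) ==> (d + 2*j != -3 && 12*j > -4))
Answer: WP = ((2*j < 6 ==> j == d + 8) ==> 12*j > -4) && ((!(2*j < 6 ==> j == d + 8)) ==> (d + 2*j != -3 && 12*j > -4))


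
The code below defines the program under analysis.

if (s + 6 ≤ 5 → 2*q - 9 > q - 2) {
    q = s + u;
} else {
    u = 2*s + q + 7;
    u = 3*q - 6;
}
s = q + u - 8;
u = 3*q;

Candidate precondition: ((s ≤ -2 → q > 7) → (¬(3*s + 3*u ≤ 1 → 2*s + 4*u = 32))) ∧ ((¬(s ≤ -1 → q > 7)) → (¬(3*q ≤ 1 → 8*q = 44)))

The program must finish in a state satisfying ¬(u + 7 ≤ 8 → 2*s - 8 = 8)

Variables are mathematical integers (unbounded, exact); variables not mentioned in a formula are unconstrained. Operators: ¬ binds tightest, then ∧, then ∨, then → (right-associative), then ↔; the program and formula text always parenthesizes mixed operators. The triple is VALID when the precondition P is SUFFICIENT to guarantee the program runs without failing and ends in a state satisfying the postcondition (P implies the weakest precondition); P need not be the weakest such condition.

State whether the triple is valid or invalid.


Working backward. After the program, the postcondition ¬(u + 7 ≤ 8 → 2*s - 8 = 8) must hold; in canonical form it is ¬(u ≤ 1 → 2*s = 16).
Before u := 3*q: ¬(3*q ≤ 1 → 2*s = 16)
Before s := q + u - 8: ¬(3*q ≤ 1 → 2*q + 2*u = 32)
Then branch requires ¬(3*s + 3*u ≤ 1 → 2*s + 4*u = 32); else branch requires ¬(3*q ≤ 1 → 8*q = 44).
Before the if: ((s ≤ -1 → q > 7) → (¬(3*s + 3*u ≤ 1 → 2*s + 4*u = 32))) ∧ ((¬(s ≤ -1 → q > 7)) → (¬(3*q ≤ 1 → 8*q = 44)))
The weakest precondition is ((s ≤ -1 → q > 7) → (¬(3*s + 3*u ≤ 1 → 2*s + 4*u = 32))) ∧ ((¬(s ≤ -1 → q > 7)) → (¬(3*q ≤ 1 → 8*q = 44))).
Check whether ((s ≤ -2 → q > 7) → (¬(3*s + 3*u ≤ 1 → 2*s + 4*u = 32))) ∧ ((¬(s ≤ -1 → q > 7)) → (¬(3*q ≤ 1 → 8*q = 44))) implies it.
Every state satisfying the precondition satisfies the weakest precondition: the implication holds.
Answer: valid


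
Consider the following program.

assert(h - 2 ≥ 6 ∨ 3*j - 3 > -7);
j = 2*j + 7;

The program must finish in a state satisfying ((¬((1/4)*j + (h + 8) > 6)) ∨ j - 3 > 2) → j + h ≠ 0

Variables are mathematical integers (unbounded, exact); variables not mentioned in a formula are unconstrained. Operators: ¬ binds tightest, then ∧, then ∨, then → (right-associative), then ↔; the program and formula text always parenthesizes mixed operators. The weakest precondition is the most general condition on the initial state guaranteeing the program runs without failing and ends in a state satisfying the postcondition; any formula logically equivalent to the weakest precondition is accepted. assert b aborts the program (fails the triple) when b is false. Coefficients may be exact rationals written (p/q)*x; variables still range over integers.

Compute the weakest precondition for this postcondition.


Working backward. After the program, the postcondition ((¬((1/4)*j + (h + 8) > 6)) ∨ j - 3 > 2) → j + h ≠ 0 must hold; in canonical form it is ((¬(h + (1/4)*j > -2)) ∨ j > 5) → h + j ≠ 0.
Before j := 2*j + 7: ((¬(h + (1/2)*j > -15/4)) ∨ 2*j > -2) → h + 2*j ≠ -7
Before assert h - 2 ≥ 6 ∨ 3*j - 3 > -7: (h ≥ 8 ∨ 3*j > -4) ∧ (((¬(h + (1/2)*j > -15/4)) ∨ 2*j > -2) → h + 2*j ≠ -7)
Answer: WP = (h ≥ 8 ∨ 3*j > -4) ∧ (((¬(h + (1/2)*j > -15/4)) ∨ 2*j > -2) → h + 2*j ≠ -7)
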